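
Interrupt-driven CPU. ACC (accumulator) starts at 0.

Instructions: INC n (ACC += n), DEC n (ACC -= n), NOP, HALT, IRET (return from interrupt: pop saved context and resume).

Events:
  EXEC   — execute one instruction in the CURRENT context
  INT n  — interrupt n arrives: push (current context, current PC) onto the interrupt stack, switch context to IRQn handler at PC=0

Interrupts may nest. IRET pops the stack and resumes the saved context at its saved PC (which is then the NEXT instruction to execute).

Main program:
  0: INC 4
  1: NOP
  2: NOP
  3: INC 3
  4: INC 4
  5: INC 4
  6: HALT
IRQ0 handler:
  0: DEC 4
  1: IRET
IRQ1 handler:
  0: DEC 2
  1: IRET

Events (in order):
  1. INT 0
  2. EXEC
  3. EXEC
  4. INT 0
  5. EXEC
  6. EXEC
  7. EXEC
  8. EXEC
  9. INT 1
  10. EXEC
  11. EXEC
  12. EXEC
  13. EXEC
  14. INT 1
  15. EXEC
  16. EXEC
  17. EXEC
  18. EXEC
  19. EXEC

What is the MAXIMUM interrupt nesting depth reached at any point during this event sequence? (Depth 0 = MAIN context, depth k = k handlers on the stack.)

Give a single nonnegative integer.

Event 1 (INT 0): INT 0 arrives: push (MAIN, PC=0), enter IRQ0 at PC=0 (depth now 1) [depth=1]
Event 2 (EXEC): [IRQ0] PC=0: DEC 4 -> ACC=-4 [depth=1]
Event 3 (EXEC): [IRQ0] PC=1: IRET -> resume MAIN at PC=0 (depth now 0) [depth=0]
Event 4 (INT 0): INT 0 arrives: push (MAIN, PC=0), enter IRQ0 at PC=0 (depth now 1) [depth=1]
Event 5 (EXEC): [IRQ0] PC=0: DEC 4 -> ACC=-8 [depth=1]
Event 6 (EXEC): [IRQ0] PC=1: IRET -> resume MAIN at PC=0 (depth now 0) [depth=0]
Event 7 (EXEC): [MAIN] PC=0: INC 4 -> ACC=-4 [depth=0]
Event 8 (EXEC): [MAIN] PC=1: NOP [depth=0]
Event 9 (INT 1): INT 1 arrives: push (MAIN, PC=2), enter IRQ1 at PC=0 (depth now 1) [depth=1]
Event 10 (EXEC): [IRQ1] PC=0: DEC 2 -> ACC=-6 [depth=1]
Event 11 (EXEC): [IRQ1] PC=1: IRET -> resume MAIN at PC=2 (depth now 0) [depth=0]
Event 12 (EXEC): [MAIN] PC=2: NOP [depth=0]
Event 13 (EXEC): [MAIN] PC=3: INC 3 -> ACC=-3 [depth=0]
Event 14 (INT 1): INT 1 arrives: push (MAIN, PC=4), enter IRQ1 at PC=0 (depth now 1) [depth=1]
Event 15 (EXEC): [IRQ1] PC=0: DEC 2 -> ACC=-5 [depth=1]
Event 16 (EXEC): [IRQ1] PC=1: IRET -> resume MAIN at PC=4 (depth now 0) [depth=0]
Event 17 (EXEC): [MAIN] PC=4: INC 4 -> ACC=-1 [depth=0]
Event 18 (EXEC): [MAIN] PC=5: INC 4 -> ACC=3 [depth=0]
Event 19 (EXEC): [MAIN] PC=6: HALT [depth=0]
Max depth observed: 1

Answer: 1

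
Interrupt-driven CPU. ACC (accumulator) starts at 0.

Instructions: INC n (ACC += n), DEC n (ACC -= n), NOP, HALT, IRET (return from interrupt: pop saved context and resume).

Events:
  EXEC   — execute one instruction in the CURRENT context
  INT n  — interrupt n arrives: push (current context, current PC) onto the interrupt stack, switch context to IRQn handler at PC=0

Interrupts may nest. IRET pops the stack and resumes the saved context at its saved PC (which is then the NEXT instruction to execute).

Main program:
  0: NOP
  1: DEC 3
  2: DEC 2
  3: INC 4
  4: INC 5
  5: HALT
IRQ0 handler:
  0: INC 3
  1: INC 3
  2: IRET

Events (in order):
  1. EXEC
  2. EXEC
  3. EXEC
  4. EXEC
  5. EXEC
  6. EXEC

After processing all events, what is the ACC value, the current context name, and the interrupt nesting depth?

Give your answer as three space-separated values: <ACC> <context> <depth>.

Answer: 4 MAIN 0

Derivation:
Event 1 (EXEC): [MAIN] PC=0: NOP
Event 2 (EXEC): [MAIN] PC=1: DEC 3 -> ACC=-3
Event 3 (EXEC): [MAIN] PC=2: DEC 2 -> ACC=-5
Event 4 (EXEC): [MAIN] PC=3: INC 4 -> ACC=-1
Event 5 (EXEC): [MAIN] PC=4: INC 5 -> ACC=4
Event 6 (EXEC): [MAIN] PC=5: HALT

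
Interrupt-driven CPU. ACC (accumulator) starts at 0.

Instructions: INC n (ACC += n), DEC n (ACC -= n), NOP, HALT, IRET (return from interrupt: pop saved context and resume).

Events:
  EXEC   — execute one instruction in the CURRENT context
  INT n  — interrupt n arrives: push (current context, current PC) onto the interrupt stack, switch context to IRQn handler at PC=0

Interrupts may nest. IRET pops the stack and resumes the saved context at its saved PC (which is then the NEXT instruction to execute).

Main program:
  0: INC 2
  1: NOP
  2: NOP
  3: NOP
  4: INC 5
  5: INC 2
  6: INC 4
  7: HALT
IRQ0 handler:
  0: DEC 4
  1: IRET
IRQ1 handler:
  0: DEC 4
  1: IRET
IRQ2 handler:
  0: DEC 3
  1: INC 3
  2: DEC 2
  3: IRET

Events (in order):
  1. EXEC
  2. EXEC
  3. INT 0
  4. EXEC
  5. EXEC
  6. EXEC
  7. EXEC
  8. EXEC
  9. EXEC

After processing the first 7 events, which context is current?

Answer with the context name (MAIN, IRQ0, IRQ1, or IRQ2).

Answer: MAIN

Derivation:
Event 1 (EXEC): [MAIN] PC=0: INC 2 -> ACC=2
Event 2 (EXEC): [MAIN] PC=1: NOP
Event 3 (INT 0): INT 0 arrives: push (MAIN, PC=2), enter IRQ0 at PC=0 (depth now 1)
Event 4 (EXEC): [IRQ0] PC=0: DEC 4 -> ACC=-2
Event 5 (EXEC): [IRQ0] PC=1: IRET -> resume MAIN at PC=2 (depth now 0)
Event 6 (EXEC): [MAIN] PC=2: NOP
Event 7 (EXEC): [MAIN] PC=3: NOP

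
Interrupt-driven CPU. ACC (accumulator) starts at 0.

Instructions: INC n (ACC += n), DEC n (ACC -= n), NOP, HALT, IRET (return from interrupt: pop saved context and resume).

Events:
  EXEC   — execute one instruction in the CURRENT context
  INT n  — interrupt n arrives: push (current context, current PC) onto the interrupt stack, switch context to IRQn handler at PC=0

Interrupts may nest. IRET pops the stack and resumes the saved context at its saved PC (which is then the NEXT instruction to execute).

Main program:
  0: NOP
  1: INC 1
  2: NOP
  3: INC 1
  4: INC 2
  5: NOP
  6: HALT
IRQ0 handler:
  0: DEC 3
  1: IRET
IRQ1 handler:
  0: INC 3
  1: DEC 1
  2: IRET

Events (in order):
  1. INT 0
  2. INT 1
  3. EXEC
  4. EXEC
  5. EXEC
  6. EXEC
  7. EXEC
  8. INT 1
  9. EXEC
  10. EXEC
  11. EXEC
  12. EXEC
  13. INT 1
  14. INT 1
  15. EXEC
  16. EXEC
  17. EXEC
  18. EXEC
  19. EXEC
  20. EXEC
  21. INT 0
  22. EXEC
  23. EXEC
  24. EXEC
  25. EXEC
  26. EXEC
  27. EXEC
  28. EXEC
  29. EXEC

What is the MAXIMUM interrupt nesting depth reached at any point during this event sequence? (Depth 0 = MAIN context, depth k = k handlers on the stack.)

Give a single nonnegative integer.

Answer: 2

Derivation:
Event 1 (INT 0): INT 0 arrives: push (MAIN, PC=0), enter IRQ0 at PC=0 (depth now 1) [depth=1]
Event 2 (INT 1): INT 1 arrives: push (IRQ0, PC=0), enter IRQ1 at PC=0 (depth now 2) [depth=2]
Event 3 (EXEC): [IRQ1] PC=0: INC 3 -> ACC=3 [depth=2]
Event 4 (EXEC): [IRQ1] PC=1: DEC 1 -> ACC=2 [depth=2]
Event 5 (EXEC): [IRQ1] PC=2: IRET -> resume IRQ0 at PC=0 (depth now 1) [depth=1]
Event 6 (EXEC): [IRQ0] PC=0: DEC 3 -> ACC=-1 [depth=1]
Event 7 (EXEC): [IRQ0] PC=1: IRET -> resume MAIN at PC=0 (depth now 0) [depth=0]
Event 8 (INT 1): INT 1 arrives: push (MAIN, PC=0), enter IRQ1 at PC=0 (depth now 1) [depth=1]
Event 9 (EXEC): [IRQ1] PC=0: INC 3 -> ACC=2 [depth=1]
Event 10 (EXEC): [IRQ1] PC=1: DEC 1 -> ACC=1 [depth=1]
Event 11 (EXEC): [IRQ1] PC=2: IRET -> resume MAIN at PC=0 (depth now 0) [depth=0]
Event 12 (EXEC): [MAIN] PC=0: NOP [depth=0]
Event 13 (INT 1): INT 1 arrives: push (MAIN, PC=1), enter IRQ1 at PC=0 (depth now 1) [depth=1]
Event 14 (INT 1): INT 1 arrives: push (IRQ1, PC=0), enter IRQ1 at PC=0 (depth now 2) [depth=2]
Event 15 (EXEC): [IRQ1] PC=0: INC 3 -> ACC=4 [depth=2]
Event 16 (EXEC): [IRQ1] PC=1: DEC 1 -> ACC=3 [depth=2]
Event 17 (EXEC): [IRQ1] PC=2: IRET -> resume IRQ1 at PC=0 (depth now 1) [depth=1]
Event 18 (EXEC): [IRQ1] PC=0: INC 3 -> ACC=6 [depth=1]
Event 19 (EXEC): [IRQ1] PC=1: DEC 1 -> ACC=5 [depth=1]
Event 20 (EXEC): [IRQ1] PC=2: IRET -> resume MAIN at PC=1 (depth now 0) [depth=0]
Event 21 (INT 0): INT 0 arrives: push (MAIN, PC=1), enter IRQ0 at PC=0 (depth now 1) [depth=1]
Event 22 (EXEC): [IRQ0] PC=0: DEC 3 -> ACC=2 [depth=1]
Event 23 (EXEC): [IRQ0] PC=1: IRET -> resume MAIN at PC=1 (depth now 0) [depth=0]
Event 24 (EXEC): [MAIN] PC=1: INC 1 -> ACC=3 [depth=0]
Event 25 (EXEC): [MAIN] PC=2: NOP [depth=0]
Event 26 (EXEC): [MAIN] PC=3: INC 1 -> ACC=4 [depth=0]
Event 27 (EXEC): [MAIN] PC=4: INC 2 -> ACC=6 [depth=0]
Event 28 (EXEC): [MAIN] PC=5: NOP [depth=0]
Event 29 (EXEC): [MAIN] PC=6: HALT [depth=0]
Max depth observed: 2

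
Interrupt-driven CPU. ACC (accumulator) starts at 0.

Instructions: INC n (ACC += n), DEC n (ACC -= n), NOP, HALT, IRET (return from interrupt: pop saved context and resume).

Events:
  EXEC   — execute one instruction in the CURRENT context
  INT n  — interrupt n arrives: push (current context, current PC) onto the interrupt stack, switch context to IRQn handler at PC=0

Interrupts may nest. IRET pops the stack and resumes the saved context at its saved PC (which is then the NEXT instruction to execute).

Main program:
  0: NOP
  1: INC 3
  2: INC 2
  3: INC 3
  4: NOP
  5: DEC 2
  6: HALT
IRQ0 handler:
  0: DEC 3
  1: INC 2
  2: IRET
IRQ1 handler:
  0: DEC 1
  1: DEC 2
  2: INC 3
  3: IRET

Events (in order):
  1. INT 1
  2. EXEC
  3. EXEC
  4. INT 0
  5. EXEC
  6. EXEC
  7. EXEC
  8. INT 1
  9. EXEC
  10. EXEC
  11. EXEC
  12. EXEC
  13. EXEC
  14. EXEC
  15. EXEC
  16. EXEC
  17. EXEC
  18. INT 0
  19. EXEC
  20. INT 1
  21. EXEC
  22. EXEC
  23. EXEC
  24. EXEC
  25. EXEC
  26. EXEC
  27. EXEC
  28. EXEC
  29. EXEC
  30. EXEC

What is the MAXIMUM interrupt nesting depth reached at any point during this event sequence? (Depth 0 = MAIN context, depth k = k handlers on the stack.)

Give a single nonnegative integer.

Event 1 (INT 1): INT 1 arrives: push (MAIN, PC=0), enter IRQ1 at PC=0 (depth now 1) [depth=1]
Event 2 (EXEC): [IRQ1] PC=0: DEC 1 -> ACC=-1 [depth=1]
Event 3 (EXEC): [IRQ1] PC=1: DEC 2 -> ACC=-3 [depth=1]
Event 4 (INT 0): INT 0 arrives: push (IRQ1, PC=2), enter IRQ0 at PC=0 (depth now 2) [depth=2]
Event 5 (EXEC): [IRQ0] PC=0: DEC 3 -> ACC=-6 [depth=2]
Event 6 (EXEC): [IRQ0] PC=1: INC 2 -> ACC=-4 [depth=2]
Event 7 (EXEC): [IRQ0] PC=2: IRET -> resume IRQ1 at PC=2 (depth now 1) [depth=1]
Event 8 (INT 1): INT 1 arrives: push (IRQ1, PC=2), enter IRQ1 at PC=0 (depth now 2) [depth=2]
Event 9 (EXEC): [IRQ1] PC=0: DEC 1 -> ACC=-5 [depth=2]
Event 10 (EXEC): [IRQ1] PC=1: DEC 2 -> ACC=-7 [depth=2]
Event 11 (EXEC): [IRQ1] PC=2: INC 3 -> ACC=-4 [depth=2]
Event 12 (EXEC): [IRQ1] PC=3: IRET -> resume IRQ1 at PC=2 (depth now 1) [depth=1]
Event 13 (EXEC): [IRQ1] PC=2: INC 3 -> ACC=-1 [depth=1]
Event 14 (EXEC): [IRQ1] PC=3: IRET -> resume MAIN at PC=0 (depth now 0) [depth=0]
Event 15 (EXEC): [MAIN] PC=0: NOP [depth=0]
Event 16 (EXEC): [MAIN] PC=1: INC 3 -> ACC=2 [depth=0]
Event 17 (EXEC): [MAIN] PC=2: INC 2 -> ACC=4 [depth=0]
Event 18 (INT 0): INT 0 arrives: push (MAIN, PC=3), enter IRQ0 at PC=0 (depth now 1) [depth=1]
Event 19 (EXEC): [IRQ0] PC=0: DEC 3 -> ACC=1 [depth=1]
Event 20 (INT 1): INT 1 arrives: push (IRQ0, PC=1), enter IRQ1 at PC=0 (depth now 2) [depth=2]
Event 21 (EXEC): [IRQ1] PC=0: DEC 1 -> ACC=0 [depth=2]
Event 22 (EXEC): [IRQ1] PC=1: DEC 2 -> ACC=-2 [depth=2]
Event 23 (EXEC): [IRQ1] PC=2: INC 3 -> ACC=1 [depth=2]
Event 24 (EXEC): [IRQ1] PC=3: IRET -> resume IRQ0 at PC=1 (depth now 1) [depth=1]
Event 25 (EXEC): [IRQ0] PC=1: INC 2 -> ACC=3 [depth=1]
Event 26 (EXEC): [IRQ0] PC=2: IRET -> resume MAIN at PC=3 (depth now 0) [depth=0]
Event 27 (EXEC): [MAIN] PC=3: INC 3 -> ACC=6 [depth=0]
Event 28 (EXEC): [MAIN] PC=4: NOP [depth=0]
Event 29 (EXEC): [MAIN] PC=5: DEC 2 -> ACC=4 [depth=0]
Event 30 (EXEC): [MAIN] PC=6: HALT [depth=0]
Max depth observed: 2

Answer: 2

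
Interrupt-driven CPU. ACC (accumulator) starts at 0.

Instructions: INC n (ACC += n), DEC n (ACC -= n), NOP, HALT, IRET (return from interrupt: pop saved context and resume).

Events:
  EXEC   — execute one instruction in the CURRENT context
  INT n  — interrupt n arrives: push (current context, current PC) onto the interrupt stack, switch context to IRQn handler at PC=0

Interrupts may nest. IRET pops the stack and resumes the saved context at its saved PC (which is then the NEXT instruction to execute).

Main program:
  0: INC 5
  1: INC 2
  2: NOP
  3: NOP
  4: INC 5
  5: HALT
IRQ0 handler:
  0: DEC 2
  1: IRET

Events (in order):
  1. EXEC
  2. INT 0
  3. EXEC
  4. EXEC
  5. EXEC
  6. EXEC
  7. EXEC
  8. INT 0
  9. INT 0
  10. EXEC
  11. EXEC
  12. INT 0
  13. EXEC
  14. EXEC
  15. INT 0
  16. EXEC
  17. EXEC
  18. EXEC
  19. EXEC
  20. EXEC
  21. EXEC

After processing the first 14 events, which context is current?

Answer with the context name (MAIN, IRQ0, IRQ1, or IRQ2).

Event 1 (EXEC): [MAIN] PC=0: INC 5 -> ACC=5
Event 2 (INT 0): INT 0 arrives: push (MAIN, PC=1), enter IRQ0 at PC=0 (depth now 1)
Event 3 (EXEC): [IRQ0] PC=0: DEC 2 -> ACC=3
Event 4 (EXEC): [IRQ0] PC=1: IRET -> resume MAIN at PC=1 (depth now 0)
Event 5 (EXEC): [MAIN] PC=1: INC 2 -> ACC=5
Event 6 (EXEC): [MAIN] PC=2: NOP
Event 7 (EXEC): [MAIN] PC=3: NOP
Event 8 (INT 0): INT 0 arrives: push (MAIN, PC=4), enter IRQ0 at PC=0 (depth now 1)
Event 9 (INT 0): INT 0 arrives: push (IRQ0, PC=0), enter IRQ0 at PC=0 (depth now 2)
Event 10 (EXEC): [IRQ0] PC=0: DEC 2 -> ACC=3
Event 11 (EXEC): [IRQ0] PC=1: IRET -> resume IRQ0 at PC=0 (depth now 1)
Event 12 (INT 0): INT 0 arrives: push (IRQ0, PC=0), enter IRQ0 at PC=0 (depth now 2)
Event 13 (EXEC): [IRQ0] PC=0: DEC 2 -> ACC=1
Event 14 (EXEC): [IRQ0] PC=1: IRET -> resume IRQ0 at PC=0 (depth now 1)

Answer: IRQ0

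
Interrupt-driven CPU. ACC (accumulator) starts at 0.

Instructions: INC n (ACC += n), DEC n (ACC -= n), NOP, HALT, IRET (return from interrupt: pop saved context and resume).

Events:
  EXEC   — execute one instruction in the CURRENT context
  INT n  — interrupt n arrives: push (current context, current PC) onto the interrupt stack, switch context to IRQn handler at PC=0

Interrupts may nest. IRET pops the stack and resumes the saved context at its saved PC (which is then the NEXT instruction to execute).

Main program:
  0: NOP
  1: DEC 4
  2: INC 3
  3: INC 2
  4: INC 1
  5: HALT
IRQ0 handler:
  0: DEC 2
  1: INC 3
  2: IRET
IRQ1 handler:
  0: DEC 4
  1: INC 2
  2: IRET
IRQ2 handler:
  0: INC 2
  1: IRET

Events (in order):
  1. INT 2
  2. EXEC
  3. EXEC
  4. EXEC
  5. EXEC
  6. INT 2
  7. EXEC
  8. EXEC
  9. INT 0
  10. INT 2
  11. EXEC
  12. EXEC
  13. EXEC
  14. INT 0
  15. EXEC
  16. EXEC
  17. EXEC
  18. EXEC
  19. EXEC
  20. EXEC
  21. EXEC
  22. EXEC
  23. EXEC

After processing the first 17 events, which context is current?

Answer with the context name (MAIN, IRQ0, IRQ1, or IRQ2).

Event 1 (INT 2): INT 2 arrives: push (MAIN, PC=0), enter IRQ2 at PC=0 (depth now 1)
Event 2 (EXEC): [IRQ2] PC=0: INC 2 -> ACC=2
Event 3 (EXEC): [IRQ2] PC=1: IRET -> resume MAIN at PC=0 (depth now 0)
Event 4 (EXEC): [MAIN] PC=0: NOP
Event 5 (EXEC): [MAIN] PC=1: DEC 4 -> ACC=-2
Event 6 (INT 2): INT 2 arrives: push (MAIN, PC=2), enter IRQ2 at PC=0 (depth now 1)
Event 7 (EXEC): [IRQ2] PC=0: INC 2 -> ACC=0
Event 8 (EXEC): [IRQ2] PC=1: IRET -> resume MAIN at PC=2 (depth now 0)
Event 9 (INT 0): INT 0 arrives: push (MAIN, PC=2), enter IRQ0 at PC=0 (depth now 1)
Event 10 (INT 2): INT 2 arrives: push (IRQ0, PC=0), enter IRQ2 at PC=0 (depth now 2)
Event 11 (EXEC): [IRQ2] PC=0: INC 2 -> ACC=2
Event 12 (EXEC): [IRQ2] PC=1: IRET -> resume IRQ0 at PC=0 (depth now 1)
Event 13 (EXEC): [IRQ0] PC=0: DEC 2 -> ACC=0
Event 14 (INT 0): INT 0 arrives: push (IRQ0, PC=1), enter IRQ0 at PC=0 (depth now 2)
Event 15 (EXEC): [IRQ0] PC=0: DEC 2 -> ACC=-2
Event 16 (EXEC): [IRQ0] PC=1: INC 3 -> ACC=1
Event 17 (EXEC): [IRQ0] PC=2: IRET -> resume IRQ0 at PC=1 (depth now 1)

Answer: IRQ0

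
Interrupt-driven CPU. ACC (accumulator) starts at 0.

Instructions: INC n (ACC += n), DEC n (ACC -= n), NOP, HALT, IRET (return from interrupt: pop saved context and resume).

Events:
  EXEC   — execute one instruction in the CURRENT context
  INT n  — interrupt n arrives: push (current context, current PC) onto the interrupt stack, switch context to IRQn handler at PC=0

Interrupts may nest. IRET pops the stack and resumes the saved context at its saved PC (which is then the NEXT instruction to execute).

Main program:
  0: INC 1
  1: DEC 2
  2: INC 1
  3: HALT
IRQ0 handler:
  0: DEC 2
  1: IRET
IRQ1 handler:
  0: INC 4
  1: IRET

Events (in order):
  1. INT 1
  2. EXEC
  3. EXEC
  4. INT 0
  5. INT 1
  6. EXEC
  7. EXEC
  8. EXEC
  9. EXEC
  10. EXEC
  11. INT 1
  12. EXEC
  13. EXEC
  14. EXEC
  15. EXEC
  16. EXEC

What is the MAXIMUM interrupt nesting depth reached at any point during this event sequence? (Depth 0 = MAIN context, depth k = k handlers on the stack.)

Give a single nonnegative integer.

Event 1 (INT 1): INT 1 arrives: push (MAIN, PC=0), enter IRQ1 at PC=0 (depth now 1) [depth=1]
Event 2 (EXEC): [IRQ1] PC=0: INC 4 -> ACC=4 [depth=1]
Event 3 (EXEC): [IRQ1] PC=1: IRET -> resume MAIN at PC=0 (depth now 0) [depth=0]
Event 4 (INT 0): INT 0 arrives: push (MAIN, PC=0), enter IRQ0 at PC=0 (depth now 1) [depth=1]
Event 5 (INT 1): INT 1 arrives: push (IRQ0, PC=0), enter IRQ1 at PC=0 (depth now 2) [depth=2]
Event 6 (EXEC): [IRQ1] PC=0: INC 4 -> ACC=8 [depth=2]
Event 7 (EXEC): [IRQ1] PC=1: IRET -> resume IRQ0 at PC=0 (depth now 1) [depth=1]
Event 8 (EXEC): [IRQ0] PC=0: DEC 2 -> ACC=6 [depth=1]
Event 9 (EXEC): [IRQ0] PC=1: IRET -> resume MAIN at PC=0 (depth now 0) [depth=0]
Event 10 (EXEC): [MAIN] PC=0: INC 1 -> ACC=7 [depth=0]
Event 11 (INT 1): INT 1 arrives: push (MAIN, PC=1), enter IRQ1 at PC=0 (depth now 1) [depth=1]
Event 12 (EXEC): [IRQ1] PC=0: INC 4 -> ACC=11 [depth=1]
Event 13 (EXEC): [IRQ1] PC=1: IRET -> resume MAIN at PC=1 (depth now 0) [depth=0]
Event 14 (EXEC): [MAIN] PC=1: DEC 2 -> ACC=9 [depth=0]
Event 15 (EXEC): [MAIN] PC=2: INC 1 -> ACC=10 [depth=0]
Event 16 (EXEC): [MAIN] PC=3: HALT [depth=0]
Max depth observed: 2

Answer: 2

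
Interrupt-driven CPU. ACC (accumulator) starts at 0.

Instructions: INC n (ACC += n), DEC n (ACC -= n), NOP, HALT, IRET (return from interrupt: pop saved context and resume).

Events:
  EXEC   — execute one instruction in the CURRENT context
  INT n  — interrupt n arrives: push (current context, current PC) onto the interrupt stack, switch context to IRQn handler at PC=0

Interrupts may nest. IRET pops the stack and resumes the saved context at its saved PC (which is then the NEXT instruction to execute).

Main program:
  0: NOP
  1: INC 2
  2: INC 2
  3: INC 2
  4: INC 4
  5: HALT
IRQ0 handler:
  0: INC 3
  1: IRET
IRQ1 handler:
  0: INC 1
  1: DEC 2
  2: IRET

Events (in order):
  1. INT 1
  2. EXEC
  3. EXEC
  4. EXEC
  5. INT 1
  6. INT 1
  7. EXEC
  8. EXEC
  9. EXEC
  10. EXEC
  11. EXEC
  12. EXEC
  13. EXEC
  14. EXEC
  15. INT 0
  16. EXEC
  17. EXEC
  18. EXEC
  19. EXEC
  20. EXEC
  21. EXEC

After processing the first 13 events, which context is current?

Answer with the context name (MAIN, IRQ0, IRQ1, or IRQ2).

Answer: MAIN

Derivation:
Event 1 (INT 1): INT 1 arrives: push (MAIN, PC=0), enter IRQ1 at PC=0 (depth now 1)
Event 2 (EXEC): [IRQ1] PC=0: INC 1 -> ACC=1
Event 3 (EXEC): [IRQ1] PC=1: DEC 2 -> ACC=-1
Event 4 (EXEC): [IRQ1] PC=2: IRET -> resume MAIN at PC=0 (depth now 0)
Event 5 (INT 1): INT 1 arrives: push (MAIN, PC=0), enter IRQ1 at PC=0 (depth now 1)
Event 6 (INT 1): INT 1 arrives: push (IRQ1, PC=0), enter IRQ1 at PC=0 (depth now 2)
Event 7 (EXEC): [IRQ1] PC=0: INC 1 -> ACC=0
Event 8 (EXEC): [IRQ1] PC=1: DEC 2 -> ACC=-2
Event 9 (EXEC): [IRQ1] PC=2: IRET -> resume IRQ1 at PC=0 (depth now 1)
Event 10 (EXEC): [IRQ1] PC=0: INC 1 -> ACC=-1
Event 11 (EXEC): [IRQ1] PC=1: DEC 2 -> ACC=-3
Event 12 (EXEC): [IRQ1] PC=2: IRET -> resume MAIN at PC=0 (depth now 0)
Event 13 (EXEC): [MAIN] PC=0: NOP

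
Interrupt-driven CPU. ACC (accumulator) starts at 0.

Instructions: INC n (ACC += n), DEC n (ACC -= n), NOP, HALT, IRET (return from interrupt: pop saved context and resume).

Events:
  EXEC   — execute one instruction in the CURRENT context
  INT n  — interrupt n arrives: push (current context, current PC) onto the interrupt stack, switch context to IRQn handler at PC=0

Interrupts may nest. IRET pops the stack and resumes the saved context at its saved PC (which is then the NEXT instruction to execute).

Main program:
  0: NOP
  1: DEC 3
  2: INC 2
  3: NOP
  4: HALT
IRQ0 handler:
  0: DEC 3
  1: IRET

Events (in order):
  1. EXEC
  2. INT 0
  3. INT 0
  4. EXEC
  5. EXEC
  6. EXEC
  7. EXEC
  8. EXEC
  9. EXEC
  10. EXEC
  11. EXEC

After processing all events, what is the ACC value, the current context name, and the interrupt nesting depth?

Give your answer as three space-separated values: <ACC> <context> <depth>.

Answer: -7 MAIN 0

Derivation:
Event 1 (EXEC): [MAIN] PC=0: NOP
Event 2 (INT 0): INT 0 arrives: push (MAIN, PC=1), enter IRQ0 at PC=0 (depth now 1)
Event 3 (INT 0): INT 0 arrives: push (IRQ0, PC=0), enter IRQ0 at PC=0 (depth now 2)
Event 4 (EXEC): [IRQ0] PC=0: DEC 3 -> ACC=-3
Event 5 (EXEC): [IRQ0] PC=1: IRET -> resume IRQ0 at PC=0 (depth now 1)
Event 6 (EXEC): [IRQ0] PC=0: DEC 3 -> ACC=-6
Event 7 (EXEC): [IRQ0] PC=1: IRET -> resume MAIN at PC=1 (depth now 0)
Event 8 (EXEC): [MAIN] PC=1: DEC 3 -> ACC=-9
Event 9 (EXEC): [MAIN] PC=2: INC 2 -> ACC=-7
Event 10 (EXEC): [MAIN] PC=3: NOP
Event 11 (EXEC): [MAIN] PC=4: HALT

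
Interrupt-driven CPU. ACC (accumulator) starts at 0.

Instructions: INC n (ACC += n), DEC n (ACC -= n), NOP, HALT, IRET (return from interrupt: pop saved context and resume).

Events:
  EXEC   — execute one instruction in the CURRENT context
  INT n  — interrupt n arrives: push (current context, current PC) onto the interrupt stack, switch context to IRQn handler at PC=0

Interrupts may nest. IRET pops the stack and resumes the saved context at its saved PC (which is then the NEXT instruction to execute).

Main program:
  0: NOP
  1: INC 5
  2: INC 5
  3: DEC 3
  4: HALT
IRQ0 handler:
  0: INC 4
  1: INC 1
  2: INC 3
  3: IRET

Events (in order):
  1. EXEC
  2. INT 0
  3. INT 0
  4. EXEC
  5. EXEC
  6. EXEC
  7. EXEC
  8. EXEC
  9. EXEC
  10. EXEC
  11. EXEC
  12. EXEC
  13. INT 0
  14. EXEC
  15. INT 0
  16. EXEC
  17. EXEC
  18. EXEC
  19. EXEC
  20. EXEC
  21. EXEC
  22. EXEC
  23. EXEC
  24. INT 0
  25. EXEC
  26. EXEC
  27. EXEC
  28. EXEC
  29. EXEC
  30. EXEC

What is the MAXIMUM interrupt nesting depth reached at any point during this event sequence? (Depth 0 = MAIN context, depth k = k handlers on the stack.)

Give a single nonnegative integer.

Answer: 2

Derivation:
Event 1 (EXEC): [MAIN] PC=0: NOP [depth=0]
Event 2 (INT 0): INT 0 arrives: push (MAIN, PC=1), enter IRQ0 at PC=0 (depth now 1) [depth=1]
Event 3 (INT 0): INT 0 arrives: push (IRQ0, PC=0), enter IRQ0 at PC=0 (depth now 2) [depth=2]
Event 4 (EXEC): [IRQ0] PC=0: INC 4 -> ACC=4 [depth=2]
Event 5 (EXEC): [IRQ0] PC=1: INC 1 -> ACC=5 [depth=2]
Event 6 (EXEC): [IRQ0] PC=2: INC 3 -> ACC=8 [depth=2]
Event 7 (EXEC): [IRQ0] PC=3: IRET -> resume IRQ0 at PC=0 (depth now 1) [depth=1]
Event 8 (EXEC): [IRQ0] PC=0: INC 4 -> ACC=12 [depth=1]
Event 9 (EXEC): [IRQ0] PC=1: INC 1 -> ACC=13 [depth=1]
Event 10 (EXEC): [IRQ0] PC=2: INC 3 -> ACC=16 [depth=1]
Event 11 (EXEC): [IRQ0] PC=3: IRET -> resume MAIN at PC=1 (depth now 0) [depth=0]
Event 12 (EXEC): [MAIN] PC=1: INC 5 -> ACC=21 [depth=0]
Event 13 (INT 0): INT 0 arrives: push (MAIN, PC=2), enter IRQ0 at PC=0 (depth now 1) [depth=1]
Event 14 (EXEC): [IRQ0] PC=0: INC 4 -> ACC=25 [depth=1]
Event 15 (INT 0): INT 0 arrives: push (IRQ0, PC=1), enter IRQ0 at PC=0 (depth now 2) [depth=2]
Event 16 (EXEC): [IRQ0] PC=0: INC 4 -> ACC=29 [depth=2]
Event 17 (EXEC): [IRQ0] PC=1: INC 1 -> ACC=30 [depth=2]
Event 18 (EXEC): [IRQ0] PC=2: INC 3 -> ACC=33 [depth=2]
Event 19 (EXEC): [IRQ0] PC=3: IRET -> resume IRQ0 at PC=1 (depth now 1) [depth=1]
Event 20 (EXEC): [IRQ0] PC=1: INC 1 -> ACC=34 [depth=1]
Event 21 (EXEC): [IRQ0] PC=2: INC 3 -> ACC=37 [depth=1]
Event 22 (EXEC): [IRQ0] PC=3: IRET -> resume MAIN at PC=2 (depth now 0) [depth=0]
Event 23 (EXEC): [MAIN] PC=2: INC 5 -> ACC=42 [depth=0]
Event 24 (INT 0): INT 0 arrives: push (MAIN, PC=3), enter IRQ0 at PC=0 (depth now 1) [depth=1]
Event 25 (EXEC): [IRQ0] PC=0: INC 4 -> ACC=46 [depth=1]
Event 26 (EXEC): [IRQ0] PC=1: INC 1 -> ACC=47 [depth=1]
Event 27 (EXEC): [IRQ0] PC=2: INC 3 -> ACC=50 [depth=1]
Event 28 (EXEC): [IRQ0] PC=3: IRET -> resume MAIN at PC=3 (depth now 0) [depth=0]
Event 29 (EXEC): [MAIN] PC=3: DEC 3 -> ACC=47 [depth=0]
Event 30 (EXEC): [MAIN] PC=4: HALT [depth=0]
Max depth observed: 2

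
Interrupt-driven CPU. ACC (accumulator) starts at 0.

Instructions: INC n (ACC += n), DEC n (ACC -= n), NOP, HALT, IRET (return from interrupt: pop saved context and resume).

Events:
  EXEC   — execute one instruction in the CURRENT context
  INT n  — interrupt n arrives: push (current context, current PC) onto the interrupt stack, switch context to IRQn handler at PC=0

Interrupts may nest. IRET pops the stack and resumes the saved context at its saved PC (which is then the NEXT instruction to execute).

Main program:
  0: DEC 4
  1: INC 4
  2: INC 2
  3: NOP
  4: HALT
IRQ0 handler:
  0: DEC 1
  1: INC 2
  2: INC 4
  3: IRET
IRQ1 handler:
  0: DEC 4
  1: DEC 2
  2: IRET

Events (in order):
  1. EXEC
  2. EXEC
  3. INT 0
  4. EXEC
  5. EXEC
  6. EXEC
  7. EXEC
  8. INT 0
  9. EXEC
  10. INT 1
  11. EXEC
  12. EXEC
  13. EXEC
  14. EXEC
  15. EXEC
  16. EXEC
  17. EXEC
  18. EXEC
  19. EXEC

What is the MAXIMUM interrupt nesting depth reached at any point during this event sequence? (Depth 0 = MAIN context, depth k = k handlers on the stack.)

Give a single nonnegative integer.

Answer: 2

Derivation:
Event 1 (EXEC): [MAIN] PC=0: DEC 4 -> ACC=-4 [depth=0]
Event 2 (EXEC): [MAIN] PC=1: INC 4 -> ACC=0 [depth=0]
Event 3 (INT 0): INT 0 arrives: push (MAIN, PC=2), enter IRQ0 at PC=0 (depth now 1) [depth=1]
Event 4 (EXEC): [IRQ0] PC=0: DEC 1 -> ACC=-1 [depth=1]
Event 5 (EXEC): [IRQ0] PC=1: INC 2 -> ACC=1 [depth=1]
Event 6 (EXEC): [IRQ0] PC=2: INC 4 -> ACC=5 [depth=1]
Event 7 (EXEC): [IRQ0] PC=3: IRET -> resume MAIN at PC=2 (depth now 0) [depth=0]
Event 8 (INT 0): INT 0 arrives: push (MAIN, PC=2), enter IRQ0 at PC=0 (depth now 1) [depth=1]
Event 9 (EXEC): [IRQ0] PC=0: DEC 1 -> ACC=4 [depth=1]
Event 10 (INT 1): INT 1 arrives: push (IRQ0, PC=1), enter IRQ1 at PC=0 (depth now 2) [depth=2]
Event 11 (EXEC): [IRQ1] PC=0: DEC 4 -> ACC=0 [depth=2]
Event 12 (EXEC): [IRQ1] PC=1: DEC 2 -> ACC=-2 [depth=2]
Event 13 (EXEC): [IRQ1] PC=2: IRET -> resume IRQ0 at PC=1 (depth now 1) [depth=1]
Event 14 (EXEC): [IRQ0] PC=1: INC 2 -> ACC=0 [depth=1]
Event 15 (EXEC): [IRQ0] PC=2: INC 4 -> ACC=4 [depth=1]
Event 16 (EXEC): [IRQ0] PC=3: IRET -> resume MAIN at PC=2 (depth now 0) [depth=0]
Event 17 (EXEC): [MAIN] PC=2: INC 2 -> ACC=6 [depth=0]
Event 18 (EXEC): [MAIN] PC=3: NOP [depth=0]
Event 19 (EXEC): [MAIN] PC=4: HALT [depth=0]
Max depth observed: 2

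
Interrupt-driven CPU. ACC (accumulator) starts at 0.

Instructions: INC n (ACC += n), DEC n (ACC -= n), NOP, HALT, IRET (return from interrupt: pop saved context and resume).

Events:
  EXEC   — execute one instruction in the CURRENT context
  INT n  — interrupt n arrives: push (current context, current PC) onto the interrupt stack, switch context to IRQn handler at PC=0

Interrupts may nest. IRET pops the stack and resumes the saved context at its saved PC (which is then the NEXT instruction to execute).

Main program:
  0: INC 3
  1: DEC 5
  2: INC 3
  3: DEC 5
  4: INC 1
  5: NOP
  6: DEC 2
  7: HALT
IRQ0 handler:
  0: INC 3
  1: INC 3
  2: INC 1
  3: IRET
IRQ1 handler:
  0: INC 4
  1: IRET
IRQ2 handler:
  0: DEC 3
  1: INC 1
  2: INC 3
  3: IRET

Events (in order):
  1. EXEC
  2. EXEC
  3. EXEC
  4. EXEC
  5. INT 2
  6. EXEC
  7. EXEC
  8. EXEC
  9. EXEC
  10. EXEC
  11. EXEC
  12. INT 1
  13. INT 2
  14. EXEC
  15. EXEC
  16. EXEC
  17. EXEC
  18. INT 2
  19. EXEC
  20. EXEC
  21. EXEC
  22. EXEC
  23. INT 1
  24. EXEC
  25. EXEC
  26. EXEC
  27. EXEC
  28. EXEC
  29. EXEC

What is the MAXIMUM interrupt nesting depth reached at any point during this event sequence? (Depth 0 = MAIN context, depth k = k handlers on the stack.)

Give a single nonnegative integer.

Answer: 2

Derivation:
Event 1 (EXEC): [MAIN] PC=0: INC 3 -> ACC=3 [depth=0]
Event 2 (EXEC): [MAIN] PC=1: DEC 5 -> ACC=-2 [depth=0]
Event 3 (EXEC): [MAIN] PC=2: INC 3 -> ACC=1 [depth=0]
Event 4 (EXEC): [MAIN] PC=3: DEC 5 -> ACC=-4 [depth=0]
Event 5 (INT 2): INT 2 arrives: push (MAIN, PC=4), enter IRQ2 at PC=0 (depth now 1) [depth=1]
Event 6 (EXEC): [IRQ2] PC=0: DEC 3 -> ACC=-7 [depth=1]
Event 7 (EXEC): [IRQ2] PC=1: INC 1 -> ACC=-6 [depth=1]
Event 8 (EXEC): [IRQ2] PC=2: INC 3 -> ACC=-3 [depth=1]
Event 9 (EXEC): [IRQ2] PC=3: IRET -> resume MAIN at PC=4 (depth now 0) [depth=0]
Event 10 (EXEC): [MAIN] PC=4: INC 1 -> ACC=-2 [depth=0]
Event 11 (EXEC): [MAIN] PC=5: NOP [depth=0]
Event 12 (INT 1): INT 1 arrives: push (MAIN, PC=6), enter IRQ1 at PC=0 (depth now 1) [depth=1]
Event 13 (INT 2): INT 2 arrives: push (IRQ1, PC=0), enter IRQ2 at PC=0 (depth now 2) [depth=2]
Event 14 (EXEC): [IRQ2] PC=0: DEC 3 -> ACC=-5 [depth=2]
Event 15 (EXEC): [IRQ2] PC=1: INC 1 -> ACC=-4 [depth=2]
Event 16 (EXEC): [IRQ2] PC=2: INC 3 -> ACC=-1 [depth=2]
Event 17 (EXEC): [IRQ2] PC=3: IRET -> resume IRQ1 at PC=0 (depth now 1) [depth=1]
Event 18 (INT 2): INT 2 arrives: push (IRQ1, PC=0), enter IRQ2 at PC=0 (depth now 2) [depth=2]
Event 19 (EXEC): [IRQ2] PC=0: DEC 3 -> ACC=-4 [depth=2]
Event 20 (EXEC): [IRQ2] PC=1: INC 1 -> ACC=-3 [depth=2]
Event 21 (EXEC): [IRQ2] PC=2: INC 3 -> ACC=0 [depth=2]
Event 22 (EXEC): [IRQ2] PC=3: IRET -> resume IRQ1 at PC=0 (depth now 1) [depth=1]
Event 23 (INT 1): INT 1 arrives: push (IRQ1, PC=0), enter IRQ1 at PC=0 (depth now 2) [depth=2]
Event 24 (EXEC): [IRQ1] PC=0: INC 4 -> ACC=4 [depth=2]
Event 25 (EXEC): [IRQ1] PC=1: IRET -> resume IRQ1 at PC=0 (depth now 1) [depth=1]
Event 26 (EXEC): [IRQ1] PC=0: INC 4 -> ACC=8 [depth=1]
Event 27 (EXEC): [IRQ1] PC=1: IRET -> resume MAIN at PC=6 (depth now 0) [depth=0]
Event 28 (EXEC): [MAIN] PC=6: DEC 2 -> ACC=6 [depth=0]
Event 29 (EXEC): [MAIN] PC=7: HALT [depth=0]
Max depth observed: 2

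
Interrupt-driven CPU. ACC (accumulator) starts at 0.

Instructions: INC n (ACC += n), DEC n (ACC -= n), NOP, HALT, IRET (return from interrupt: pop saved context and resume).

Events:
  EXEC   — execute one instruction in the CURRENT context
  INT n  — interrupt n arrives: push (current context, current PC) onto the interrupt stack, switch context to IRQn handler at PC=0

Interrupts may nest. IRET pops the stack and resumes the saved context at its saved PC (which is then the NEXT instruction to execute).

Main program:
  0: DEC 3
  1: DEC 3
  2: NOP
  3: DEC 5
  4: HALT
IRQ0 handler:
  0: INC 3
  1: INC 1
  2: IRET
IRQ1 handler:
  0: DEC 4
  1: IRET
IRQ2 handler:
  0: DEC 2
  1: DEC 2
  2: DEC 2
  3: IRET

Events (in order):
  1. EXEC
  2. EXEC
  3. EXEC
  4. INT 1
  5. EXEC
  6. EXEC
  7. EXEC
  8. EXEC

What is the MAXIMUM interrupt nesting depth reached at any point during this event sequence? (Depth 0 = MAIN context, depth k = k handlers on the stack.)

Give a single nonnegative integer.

Answer: 1

Derivation:
Event 1 (EXEC): [MAIN] PC=0: DEC 3 -> ACC=-3 [depth=0]
Event 2 (EXEC): [MAIN] PC=1: DEC 3 -> ACC=-6 [depth=0]
Event 3 (EXEC): [MAIN] PC=2: NOP [depth=0]
Event 4 (INT 1): INT 1 arrives: push (MAIN, PC=3), enter IRQ1 at PC=0 (depth now 1) [depth=1]
Event 5 (EXEC): [IRQ1] PC=0: DEC 4 -> ACC=-10 [depth=1]
Event 6 (EXEC): [IRQ1] PC=1: IRET -> resume MAIN at PC=3 (depth now 0) [depth=0]
Event 7 (EXEC): [MAIN] PC=3: DEC 5 -> ACC=-15 [depth=0]
Event 8 (EXEC): [MAIN] PC=4: HALT [depth=0]
Max depth observed: 1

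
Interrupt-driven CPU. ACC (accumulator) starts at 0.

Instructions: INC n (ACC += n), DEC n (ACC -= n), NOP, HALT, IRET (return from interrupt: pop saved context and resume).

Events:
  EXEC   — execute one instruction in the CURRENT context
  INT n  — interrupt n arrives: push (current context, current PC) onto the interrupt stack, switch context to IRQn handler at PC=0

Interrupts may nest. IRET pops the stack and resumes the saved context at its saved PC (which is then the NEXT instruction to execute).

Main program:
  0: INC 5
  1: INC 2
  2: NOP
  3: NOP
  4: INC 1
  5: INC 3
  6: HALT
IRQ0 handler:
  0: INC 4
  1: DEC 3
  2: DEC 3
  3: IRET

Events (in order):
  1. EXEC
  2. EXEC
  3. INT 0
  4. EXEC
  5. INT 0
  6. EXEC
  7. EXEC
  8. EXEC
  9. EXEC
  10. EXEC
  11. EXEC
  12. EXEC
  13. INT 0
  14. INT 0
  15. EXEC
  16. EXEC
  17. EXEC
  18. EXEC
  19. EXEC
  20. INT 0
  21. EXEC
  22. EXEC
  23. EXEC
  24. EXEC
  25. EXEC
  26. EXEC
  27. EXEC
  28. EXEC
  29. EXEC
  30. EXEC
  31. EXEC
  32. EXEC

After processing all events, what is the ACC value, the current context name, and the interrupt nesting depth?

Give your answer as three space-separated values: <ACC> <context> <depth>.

Event 1 (EXEC): [MAIN] PC=0: INC 5 -> ACC=5
Event 2 (EXEC): [MAIN] PC=1: INC 2 -> ACC=7
Event 3 (INT 0): INT 0 arrives: push (MAIN, PC=2), enter IRQ0 at PC=0 (depth now 1)
Event 4 (EXEC): [IRQ0] PC=0: INC 4 -> ACC=11
Event 5 (INT 0): INT 0 arrives: push (IRQ0, PC=1), enter IRQ0 at PC=0 (depth now 2)
Event 6 (EXEC): [IRQ0] PC=0: INC 4 -> ACC=15
Event 7 (EXEC): [IRQ0] PC=1: DEC 3 -> ACC=12
Event 8 (EXEC): [IRQ0] PC=2: DEC 3 -> ACC=9
Event 9 (EXEC): [IRQ0] PC=3: IRET -> resume IRQ0 at PC=1 (depth now 1)
Event 10 (EXEC): [IRQ0] PC=1: DEC 3 -> ACC=6
Event 11 (EXEC): [IRQ0] PC=2: DEC 3 -> ACC=3
Event 12 (EXEC): [IRQ0] PC=3: IRET -> resume MAIN at PC=2 (depth now 0)
Event 13 (INT 0): INT 0 arrives: push (MAIN, PC=2), enter IRQ0 at PC=0 (depth now 1)
Event 14 (INT 0): INT 0 arrives: push (IRQ0, PC=0), enter IRQ0 at PC=0 (depth now 2)
Event 15 (EXEC): [IRQ0] PC=0: INC 4 -> ACC=7
Event 16 (EXEC): [IRQ0] PC=1: DEC 3 -> ACC=4
Event 17 (EXEC): [IRQ0] PC=2: DEC 3 -> ACC=1
Event 18 (EXEC): [IRQ0] PC=3: IRET -> resume IRQ0 at PC=0 (depth now 1)
Event 19 (EXEC): [IRQ0] PC=0: INC 4 -> ACC=5
Event 20 (INT 0): INT 0 arrives: push (IRQ0, PC=1), enter IRQ0 at PC=0 (depth now 2)
Event 21 (EXEC): [IRQ0] PC=0: INC 4 -> ACC=9
Event 22 (EXEC): [IRQ0] PC=1: DEC 3 -> ACC=6
Event 23 (EXEC): [IRQ0] PC=2: DEC 3 -> ACC=3
Event 24 (EXEC): [IRQ0] PC=3: IRET -> resume IRQ0 at PC=1 (depth now 1)
Event 25 (EXEC): [IRQ0] PC=1: DEC 3 -> ACC=0
Event 26 (EXEC): [IRQ0] PC=2: DEC 3 -> ACC=-3
Event 27 (EXEC): [IRQ0] PC=3: IRET -> resume MAIN at PC=2 (depth now 0)
Event 28 (EXEC): [MAIN] PC=2: NOP
Event 29 (EXEC): [MAIN] PC=3: NOP
Event 30 (EXEC): [MAIN] PC=4: INC 1 -> ACC=-2
Event 31 (EXEC): [MAIN] PC=5: INC 3 -> ACC=1
Event 32 (EXEC): [MAIN] PC=6: HALT

Answer: 1 MAIN 0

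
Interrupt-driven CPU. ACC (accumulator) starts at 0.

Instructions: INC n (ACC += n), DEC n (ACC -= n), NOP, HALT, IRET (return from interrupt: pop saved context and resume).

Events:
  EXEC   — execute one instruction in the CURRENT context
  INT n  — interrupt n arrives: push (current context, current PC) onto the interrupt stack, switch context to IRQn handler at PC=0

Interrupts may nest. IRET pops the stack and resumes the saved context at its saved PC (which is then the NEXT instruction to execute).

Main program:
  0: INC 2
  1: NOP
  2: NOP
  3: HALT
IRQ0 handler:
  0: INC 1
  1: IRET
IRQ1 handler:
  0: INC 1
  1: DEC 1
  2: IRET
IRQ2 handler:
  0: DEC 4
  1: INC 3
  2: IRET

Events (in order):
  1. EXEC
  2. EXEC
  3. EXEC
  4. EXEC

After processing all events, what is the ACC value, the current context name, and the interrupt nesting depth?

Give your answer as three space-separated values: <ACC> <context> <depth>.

Answer: 2 MAIN 0

Derivation:
Event 1 (EXEC): [MAIN] PC=0: INC 2 -> ACC=2
Event 2 (EXEC): [MAIN] PC=1: NOP
Event 3 (EXEC): [MAIN] PC=2: NOP
Event 4 (EXEC): [MAIN] PC=3: HALT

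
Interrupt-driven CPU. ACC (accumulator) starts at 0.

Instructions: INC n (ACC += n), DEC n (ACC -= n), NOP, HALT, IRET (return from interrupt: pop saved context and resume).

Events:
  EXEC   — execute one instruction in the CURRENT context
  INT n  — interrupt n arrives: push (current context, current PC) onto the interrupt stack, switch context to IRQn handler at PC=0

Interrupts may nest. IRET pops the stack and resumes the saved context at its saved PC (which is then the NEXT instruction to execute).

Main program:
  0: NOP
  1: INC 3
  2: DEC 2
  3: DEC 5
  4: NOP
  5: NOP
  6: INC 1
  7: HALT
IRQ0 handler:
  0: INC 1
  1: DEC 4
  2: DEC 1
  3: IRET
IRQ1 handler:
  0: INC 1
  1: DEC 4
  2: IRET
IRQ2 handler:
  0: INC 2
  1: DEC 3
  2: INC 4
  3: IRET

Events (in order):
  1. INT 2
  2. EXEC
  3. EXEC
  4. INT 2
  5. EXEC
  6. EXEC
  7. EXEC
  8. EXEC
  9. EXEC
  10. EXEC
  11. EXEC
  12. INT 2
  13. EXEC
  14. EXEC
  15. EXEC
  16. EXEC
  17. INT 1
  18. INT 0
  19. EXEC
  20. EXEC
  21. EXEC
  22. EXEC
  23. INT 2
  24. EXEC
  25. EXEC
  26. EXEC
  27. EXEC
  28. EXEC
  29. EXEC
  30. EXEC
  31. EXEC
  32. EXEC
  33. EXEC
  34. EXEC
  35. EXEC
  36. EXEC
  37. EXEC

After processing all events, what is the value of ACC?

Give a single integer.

Answer: 2

Derivation:
Event 1 (INT 2): INT 2 arrives: push (MAIN, PC=0), enter IRQ2 at PC=0 (depth now 1)
Event 2 (EXEC): [IRQ2] PC=0: INC 2 -> ACC=2
Event 3 (EXEC): [IRQ2] PC=1: DEC 3 -> ACC=-1
Event 4 (INT 2): INT 2 arrives: push (IRQ2, PC=2), enter IRQ2 at PC=0 (depth now 2)
Event 5 (EXEC): [IRQ2] PC=0: INC 2 -> ACC=1
Event 6 (EXEC): [IRQ2] PC=1: DEC 3 -> ACC=-2
Event 7 (EXEC): [IRQ2] PC=2: INC 4 -> ACC=2
Event 8 (EXEC): [IRQ2] PC=3: IRET -> resume IRQ2 at PC=2 (depth now 1)
Event 9 (EXEC): [IRQ2] PC=2: INC 4 -> ACC=6
Event 10 (EXEC): [IRQ2] PC=3: IRET -> resume MAIN at PC=0 (depth now 0)
Event 11 (EXEC): [MAIN] PC=0: NOP
Event 12 (INT 2): INT 2 arrives: push (MAIN, PC=1), enter IRQ2 at PC=0 (depth now 1)
Event 13 (EXEC): [IRQ2] PC=0: INC 2 -> ACC=8
Event 14 (EXEC): [IRQ2] PC=1: DEC 3 -> ACC=5
Event 15 (EXEC): [IRQ2] PC=2: INC 4 -> ACC=9
Event 16 (EXEC): [IRQ2] PC=3: IRET -> resume MAIN at PC=1 (depth now 0)
Event 17 (INT 1): INT 1 arrives: push (MAIN, PC=1), enter IRQ1 at PC=0 (depth now 1)
Event 18 (INT 0): INT 0 arrives: push (IRQ1, PC=0), enter IRQ0 at PC=0 (depth now 2)
Event 19 (EXEC): [IRQ0] PC=0: INC 1 -> ACC=10
Event 20 (EXEC): [IRQ0] PC=1: DEC 4 -> ACC=6
Event 21 (EXEC): [IRQ0] PC=2: DEC 1 -> ACC=5
Event 22 (EXEC): [IRQ0] PC=3: IRET -> resume IRQ1 at PC=0 (depth now 1)
Event 23 (INT 2): INT 2 arrives: push (IRQ1, PC=0), enter IRQ2 at PC=0 (depth now 2)
Event 24 (EXEC): [IRQ2] PC=0: INC 2 -> ACC=7
Event 25 (EXEC): [IRQ2] PC=1: DEC 3 -> ACC=4
Event 26 (EXEC): [IRQ2] PC=2: INC 4 -> ACC=8
Event 27 (EXEC): [IRQ2] PC=3: IRET -> resume IRQ1 at PC=0 (depth now 1)
Event 28 (EXEC): [IRQ1] PC=0: INC 1 -> ACC=9
Event 29 (EXEC): [IRQ1] PC=1: DEC 4 -> ACC=5
Event 30 (EXEC): [IRQ1] PC=2: IRET -> resume MAIN at PC=1 (depth now 0)
Event 31 (EXEC): [MAIN] PC=1: INC 3 -> ACC=8
Event 32 (EXEC): [MAIN] PC=2: DEC 2 -> ACC=6
Event 33 (EXEC): [MAIN] PC=3: DEC 5 -> ACC=1
Event 34 (EXEC): [MAIN] PC=4: NOP
Event 35 (EXEC): [MAIN] PC=5: NOP
Event 36 (EXEC): [MAIN] PC=6: INC 1 -> ACC=2
Event 37 (EXEC): [MAIN] PC=7: HALT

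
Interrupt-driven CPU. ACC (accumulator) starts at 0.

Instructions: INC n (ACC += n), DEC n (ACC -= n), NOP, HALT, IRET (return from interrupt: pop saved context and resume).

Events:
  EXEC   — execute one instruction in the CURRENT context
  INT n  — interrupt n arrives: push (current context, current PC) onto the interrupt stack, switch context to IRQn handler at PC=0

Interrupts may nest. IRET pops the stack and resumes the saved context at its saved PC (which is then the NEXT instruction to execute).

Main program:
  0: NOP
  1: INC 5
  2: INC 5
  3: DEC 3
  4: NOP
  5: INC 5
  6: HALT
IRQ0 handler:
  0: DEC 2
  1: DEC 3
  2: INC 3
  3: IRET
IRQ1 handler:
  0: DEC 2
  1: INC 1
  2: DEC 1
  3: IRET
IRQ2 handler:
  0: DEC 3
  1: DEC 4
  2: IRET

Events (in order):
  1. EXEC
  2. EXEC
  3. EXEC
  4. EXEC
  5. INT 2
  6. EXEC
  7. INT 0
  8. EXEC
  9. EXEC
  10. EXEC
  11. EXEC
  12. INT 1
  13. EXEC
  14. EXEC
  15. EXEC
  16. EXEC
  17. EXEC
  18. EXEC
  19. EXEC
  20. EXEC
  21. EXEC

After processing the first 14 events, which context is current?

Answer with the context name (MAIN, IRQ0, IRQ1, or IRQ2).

Answer: IRQ1

Derivation:
Event 1 (EXEC): [MAIN] PC=0: NOP
Event 2 (EXEC): [MAIN] PC=1: INC 5 -> ACC=5
Event 3 (EXEC): [MAIN] PC=2: INC 5 -> ACC=10
Event 4 (EXEC): [MAIN] PC=3: DEC 3 -> ACC=7
Event 5 (INT 2): INT 2 arrives: push (MAIN, PC=4), enter IRQ2 at PC=0 (depth now 1)
Event 6 (EXEC): [IRQ2] PC=0: DEC 3 -> ACC=4
Event 7 (INT 0): INT 0 arrives: push (IRQ2, PC=1), enter IRQ0 at PC=0 (depth now 2)
Event 8 (EXEC): [IRQ0] PC=0: DEC 2 -> ACC=2
Event 9 (EXEC): [IRQ0] PC=1: DEC 3 -> ACC=-1
Event 10 (EXEC): [IRQ0] PC=2: INC 3 -> ACC=2
Event 11 (EXEC): [IRQ0] PC=3: IRET -> resume IRQ2 at PC=1 (depth now 1)
Event 12 (INT 1): INT 1 arrives: push (IRQ2, PC=1), enter IRQ1 at PC=0 (depth now 2)
Event 13 (EXEC): [IRQ1] PC=0: DEC 2 -> ACC=0
Event 14 (EXEC): [IRQ1] PC=1: INC 1 -> ACC=1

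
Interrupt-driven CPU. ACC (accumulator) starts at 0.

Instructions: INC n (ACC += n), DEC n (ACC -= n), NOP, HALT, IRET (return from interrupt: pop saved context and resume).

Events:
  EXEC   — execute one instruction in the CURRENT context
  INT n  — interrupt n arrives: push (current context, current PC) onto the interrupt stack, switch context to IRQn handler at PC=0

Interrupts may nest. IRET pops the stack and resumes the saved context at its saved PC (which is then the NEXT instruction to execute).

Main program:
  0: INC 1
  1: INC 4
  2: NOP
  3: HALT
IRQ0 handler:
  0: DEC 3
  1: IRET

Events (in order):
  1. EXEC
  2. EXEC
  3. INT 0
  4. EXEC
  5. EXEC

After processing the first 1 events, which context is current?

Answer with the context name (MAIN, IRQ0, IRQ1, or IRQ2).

Event 1 (EXEC): [MAIN] PC=0: INC 1 -> ACC=1

Answer: MAIN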